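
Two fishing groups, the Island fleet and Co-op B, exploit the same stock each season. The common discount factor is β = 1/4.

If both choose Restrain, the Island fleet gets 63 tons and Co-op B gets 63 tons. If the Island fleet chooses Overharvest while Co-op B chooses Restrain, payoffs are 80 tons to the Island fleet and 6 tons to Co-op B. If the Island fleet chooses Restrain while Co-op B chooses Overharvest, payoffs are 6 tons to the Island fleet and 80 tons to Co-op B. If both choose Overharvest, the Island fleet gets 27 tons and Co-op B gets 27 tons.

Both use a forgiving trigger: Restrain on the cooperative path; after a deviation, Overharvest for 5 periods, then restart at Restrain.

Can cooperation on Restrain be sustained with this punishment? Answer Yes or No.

IC: β+…+β^5 ≥ (80−63)/(63−27) = 17/36.
At β = 1/4: partial sum = 0.3330 < 0.4722. Cooperation not sustainable.

No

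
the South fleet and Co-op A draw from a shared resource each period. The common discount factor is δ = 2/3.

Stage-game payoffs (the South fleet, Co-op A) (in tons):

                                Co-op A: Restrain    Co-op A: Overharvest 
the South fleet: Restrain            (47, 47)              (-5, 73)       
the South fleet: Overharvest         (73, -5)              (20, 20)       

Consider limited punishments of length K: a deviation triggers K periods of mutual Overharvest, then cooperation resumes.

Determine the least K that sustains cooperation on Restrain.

2

Need Σ_{k=1}^{K} δ^k ≥ (73−47)/(47−20) = 0.9630 at δ = 2/3.
At K = 1 the sum is 0.6667 < 0.9630; at K = 2 it is 1.1111 ≥ 0.9630.
So the minimum punishment length is K = 2.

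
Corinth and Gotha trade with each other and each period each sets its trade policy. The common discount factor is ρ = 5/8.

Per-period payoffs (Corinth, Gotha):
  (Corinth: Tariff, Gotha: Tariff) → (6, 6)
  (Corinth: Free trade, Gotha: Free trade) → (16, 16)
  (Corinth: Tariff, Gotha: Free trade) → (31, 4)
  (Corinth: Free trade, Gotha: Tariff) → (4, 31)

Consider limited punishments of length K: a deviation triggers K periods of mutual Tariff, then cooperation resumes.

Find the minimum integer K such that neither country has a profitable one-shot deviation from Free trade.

Need Σ_{k=1}^{K} ρ^k ≥ (31−16)/(16−6) = 1.5000 at ρ = 5/8.
At K = 4 the sum is 1.4124 < 1.5000; at K = 5 it is 1.5077 ≥ 1.5000.
So the minimum punishment length is K = 5.

5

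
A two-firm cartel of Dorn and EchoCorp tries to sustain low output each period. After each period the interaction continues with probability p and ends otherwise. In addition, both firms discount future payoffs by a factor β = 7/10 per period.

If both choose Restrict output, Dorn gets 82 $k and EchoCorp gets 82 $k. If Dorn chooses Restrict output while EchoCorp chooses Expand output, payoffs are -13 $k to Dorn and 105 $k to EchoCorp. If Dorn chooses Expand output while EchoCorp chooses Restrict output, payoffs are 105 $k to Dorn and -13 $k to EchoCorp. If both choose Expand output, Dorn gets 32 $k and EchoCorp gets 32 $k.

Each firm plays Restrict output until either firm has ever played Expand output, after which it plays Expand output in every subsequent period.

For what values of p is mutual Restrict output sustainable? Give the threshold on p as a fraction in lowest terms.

With continuation probability p and discount β, the effective per-period discount factor is βp.
Grim-trigger IC: βp ≥ (105−82)/(105−32) = 23/73.
So p ≥ (23/73)/(7/10) = 230/511.

230/511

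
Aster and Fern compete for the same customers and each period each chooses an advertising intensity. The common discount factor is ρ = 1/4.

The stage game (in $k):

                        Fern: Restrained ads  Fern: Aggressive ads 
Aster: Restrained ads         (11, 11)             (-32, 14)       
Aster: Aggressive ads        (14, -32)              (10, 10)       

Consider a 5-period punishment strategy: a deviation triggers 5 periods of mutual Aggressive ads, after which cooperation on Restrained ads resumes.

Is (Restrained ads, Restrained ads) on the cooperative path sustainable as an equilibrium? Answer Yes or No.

No

IC: ρ+…+ρ^5 ≥ (14−11)/(11−10) = 3.
At ρ = 1/4: partial sum = 0.3330 < 3.0000. Cooperation not sustainable.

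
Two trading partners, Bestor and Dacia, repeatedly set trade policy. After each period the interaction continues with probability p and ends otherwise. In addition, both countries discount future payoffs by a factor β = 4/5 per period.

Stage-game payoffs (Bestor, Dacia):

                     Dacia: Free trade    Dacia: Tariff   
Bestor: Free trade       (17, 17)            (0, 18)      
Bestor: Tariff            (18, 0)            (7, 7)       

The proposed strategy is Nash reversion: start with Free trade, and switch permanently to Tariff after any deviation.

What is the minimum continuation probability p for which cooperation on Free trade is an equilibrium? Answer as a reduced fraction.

Expected continuation weight on next period's payoff is β·p = 4/5·p, which plays the role of the discount factor.
Cooperation requires 4/5·p ≥ (18−17)/(18−7) = 1/11, hence p ≥ 5/44.

5/44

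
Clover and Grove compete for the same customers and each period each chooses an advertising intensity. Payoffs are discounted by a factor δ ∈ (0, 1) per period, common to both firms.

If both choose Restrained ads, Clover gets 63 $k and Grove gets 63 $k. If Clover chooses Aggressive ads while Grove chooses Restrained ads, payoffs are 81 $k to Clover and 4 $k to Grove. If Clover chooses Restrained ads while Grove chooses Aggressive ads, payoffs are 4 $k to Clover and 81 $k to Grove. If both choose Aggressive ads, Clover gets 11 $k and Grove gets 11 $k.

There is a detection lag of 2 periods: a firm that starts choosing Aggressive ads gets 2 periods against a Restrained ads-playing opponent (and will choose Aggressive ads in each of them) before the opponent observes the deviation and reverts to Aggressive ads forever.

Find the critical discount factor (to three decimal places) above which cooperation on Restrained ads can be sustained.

0.507

Deviating for the 2 undetected periods gains 81−63 = 18 per period over cooperation, then loses 63−11 = 52 per period forever once punishment starts.
Gain: 18(1 + δ + … + δ^1); loss: 52·δ^2/(1−δ).
No profitable deviation ⇔ 18(1−δ^2) ≤ 52·δ^2, i.e. δ^2 ≥ 18/(18+52) = 9/35.
Hence δ ≥ (9/35)^(1/2) ≈ 0.507.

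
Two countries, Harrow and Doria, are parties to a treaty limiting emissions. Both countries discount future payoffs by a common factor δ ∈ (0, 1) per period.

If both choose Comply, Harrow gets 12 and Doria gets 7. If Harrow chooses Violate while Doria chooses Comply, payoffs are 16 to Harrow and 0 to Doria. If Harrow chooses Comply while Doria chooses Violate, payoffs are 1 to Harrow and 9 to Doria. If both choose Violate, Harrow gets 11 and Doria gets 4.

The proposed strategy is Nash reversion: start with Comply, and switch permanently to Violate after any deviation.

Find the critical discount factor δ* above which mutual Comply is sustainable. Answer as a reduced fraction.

4/5

Harrow's threshold: (16−12)/(16−11) = 4/5.
Doria's threshold: (9−7)/(9−4) = 2/5.
4/5 > 2/5, so Harrow binds and δ* = 4/5.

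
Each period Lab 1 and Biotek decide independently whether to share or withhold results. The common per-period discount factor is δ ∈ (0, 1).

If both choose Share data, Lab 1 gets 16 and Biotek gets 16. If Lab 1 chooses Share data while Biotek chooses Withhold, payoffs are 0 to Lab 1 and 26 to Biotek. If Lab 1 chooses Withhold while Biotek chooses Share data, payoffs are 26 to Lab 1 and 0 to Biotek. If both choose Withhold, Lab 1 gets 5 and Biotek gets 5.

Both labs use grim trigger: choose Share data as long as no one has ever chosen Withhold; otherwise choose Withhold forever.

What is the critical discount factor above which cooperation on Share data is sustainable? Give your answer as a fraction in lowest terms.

10/21

One-period gain from deviating is 26 − 16 = 10. The loss is 16 − 5 = 11 in every subsequent period, with present value 11·δ/(1−δ).
Deviation is unprofitable when 11·δ/(1−δ) ≥ 10, i.e. δ/(1−δ) ≥ 10/11.
Equivalently δ ≥ 10/(10+11) = 10/21.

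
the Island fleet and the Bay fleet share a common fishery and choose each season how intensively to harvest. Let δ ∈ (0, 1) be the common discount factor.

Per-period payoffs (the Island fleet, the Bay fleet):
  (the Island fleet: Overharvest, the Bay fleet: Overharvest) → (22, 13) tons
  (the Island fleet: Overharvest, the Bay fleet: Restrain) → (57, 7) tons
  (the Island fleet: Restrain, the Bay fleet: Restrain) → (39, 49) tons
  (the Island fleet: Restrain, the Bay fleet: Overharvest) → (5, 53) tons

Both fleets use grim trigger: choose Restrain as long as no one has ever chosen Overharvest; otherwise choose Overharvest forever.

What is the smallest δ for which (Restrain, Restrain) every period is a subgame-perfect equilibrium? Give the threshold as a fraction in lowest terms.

the Island fleet: cooperation gives 39 each period; deviation gives 57 once then 22 forever.
  39/(1−δ) ≥ 57 + 22δ/(1−δ) ⇒ δ ≥ 18/35.
the Bay fleet: cooperation gives 49 each period; deviation gives 53 once then 13 forever.
  δ ≥ 4/40 = 1/10.
Both must hold, so the binding constraint is the Island fleet's: δ ≥ 18/35.

18/35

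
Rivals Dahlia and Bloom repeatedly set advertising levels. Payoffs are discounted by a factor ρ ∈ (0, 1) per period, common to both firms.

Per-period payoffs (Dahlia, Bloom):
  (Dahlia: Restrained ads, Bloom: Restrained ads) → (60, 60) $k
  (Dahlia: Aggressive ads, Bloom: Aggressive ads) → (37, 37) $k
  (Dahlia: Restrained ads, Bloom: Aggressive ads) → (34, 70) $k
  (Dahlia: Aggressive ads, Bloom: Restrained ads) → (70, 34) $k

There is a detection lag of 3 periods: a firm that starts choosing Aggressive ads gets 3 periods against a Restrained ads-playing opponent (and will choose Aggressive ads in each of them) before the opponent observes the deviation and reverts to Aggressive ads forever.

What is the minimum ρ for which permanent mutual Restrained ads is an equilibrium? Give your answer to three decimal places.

A deviator earns 70 for 3 periods, then 37 forever; cooperating earns 60 forever. Multiplying the IC by (1−ρ):
60 ≥ 70(1−ρ^3) + 37ρ^3, so 33·ρ^3 ≥ 10 and ρ^3 ≥ 10/33.
ρ ≥ (10/33)^(1/3) ≈ 0.672.

0.672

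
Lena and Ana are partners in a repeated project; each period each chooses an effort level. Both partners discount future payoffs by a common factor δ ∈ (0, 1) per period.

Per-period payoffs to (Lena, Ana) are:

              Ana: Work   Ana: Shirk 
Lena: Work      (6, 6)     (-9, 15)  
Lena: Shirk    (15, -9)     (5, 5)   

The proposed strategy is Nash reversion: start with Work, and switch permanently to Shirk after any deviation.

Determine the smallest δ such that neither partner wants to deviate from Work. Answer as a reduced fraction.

9/10

Under grim trigger the critical discount factor is (T−C)/(T−P) with T = 15, C = 6, P = 5.
δ* = (15−6)/(15−5) = 9/10.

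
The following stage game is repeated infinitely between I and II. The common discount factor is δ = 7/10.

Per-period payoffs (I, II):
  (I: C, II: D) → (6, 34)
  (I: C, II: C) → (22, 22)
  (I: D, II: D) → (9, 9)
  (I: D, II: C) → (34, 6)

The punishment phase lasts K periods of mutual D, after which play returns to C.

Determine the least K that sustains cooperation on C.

IC: δ(1−δ^K)/(1−δ) ≥ (34−22)/(22−9) = 12/13.
With δ = 7/10: need 1 − δ^K ≥ 12/13·(1−7/10)/(7/10), i.e. δ^K ≤ 0.6044.
Since (7/10)^1 = 0.7000 and (7/10)^2 = 0.4900, the smallest such K is 2.

2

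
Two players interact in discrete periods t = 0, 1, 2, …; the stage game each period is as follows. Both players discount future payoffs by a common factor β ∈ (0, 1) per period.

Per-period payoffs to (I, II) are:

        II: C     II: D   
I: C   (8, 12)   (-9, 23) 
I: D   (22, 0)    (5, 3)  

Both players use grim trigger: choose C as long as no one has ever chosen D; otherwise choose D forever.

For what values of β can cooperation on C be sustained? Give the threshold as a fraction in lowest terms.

I: cooperation gives 8 each period; deviation gives 22 once then 5 forever.
  8/(1−β) ≥ 22 + 5β/(1−β) ⇒ β ≥ 14/17.
II: cooperation gives 12 each period; deviation gives 23 once then 3 forever.
  β ≥ 11/20.
Both must hold, so the binding constraint is I's: β ≥ 14/17.

14/17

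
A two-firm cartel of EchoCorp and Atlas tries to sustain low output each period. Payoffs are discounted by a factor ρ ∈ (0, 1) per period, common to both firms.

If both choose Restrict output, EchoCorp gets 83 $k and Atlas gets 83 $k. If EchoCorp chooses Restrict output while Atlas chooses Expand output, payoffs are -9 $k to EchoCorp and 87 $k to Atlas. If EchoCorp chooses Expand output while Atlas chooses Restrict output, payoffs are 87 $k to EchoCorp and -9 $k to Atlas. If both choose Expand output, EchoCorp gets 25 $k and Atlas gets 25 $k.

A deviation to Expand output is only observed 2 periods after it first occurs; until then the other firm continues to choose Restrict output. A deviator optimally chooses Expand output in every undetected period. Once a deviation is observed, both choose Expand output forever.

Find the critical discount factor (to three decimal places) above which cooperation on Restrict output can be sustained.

0.254

A deviator earns 87 for 2 periods, then 25 forever; cooperating earns 83 forever. Multiplying the IC by (1−ρ):
83 ≥ 87(1−ρ^2) + 25ρ^2, so 62·ρ^2 ≥ 4 and ρ^2 ≥ 2/31.
ρ ≥ (2/31)^(1/2) ≈ 0.254.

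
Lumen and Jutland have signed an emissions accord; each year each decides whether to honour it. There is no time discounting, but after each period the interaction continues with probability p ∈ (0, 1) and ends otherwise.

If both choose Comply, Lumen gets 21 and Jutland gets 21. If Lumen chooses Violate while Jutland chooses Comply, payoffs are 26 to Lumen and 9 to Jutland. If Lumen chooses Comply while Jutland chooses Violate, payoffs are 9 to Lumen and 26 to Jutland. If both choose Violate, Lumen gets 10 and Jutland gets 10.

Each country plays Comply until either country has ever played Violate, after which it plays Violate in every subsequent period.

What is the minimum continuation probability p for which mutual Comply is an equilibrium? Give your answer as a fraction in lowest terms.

5/16

Expected cooperation value is 21 + p·21 + p²·21 + … = 21/(1−p); deviation gives 26 + p·10/(1−p).
21 ≥ 26(1−p) + 10p ⇒ 16p ≥ 5 ⇒ p ≥ 5/16.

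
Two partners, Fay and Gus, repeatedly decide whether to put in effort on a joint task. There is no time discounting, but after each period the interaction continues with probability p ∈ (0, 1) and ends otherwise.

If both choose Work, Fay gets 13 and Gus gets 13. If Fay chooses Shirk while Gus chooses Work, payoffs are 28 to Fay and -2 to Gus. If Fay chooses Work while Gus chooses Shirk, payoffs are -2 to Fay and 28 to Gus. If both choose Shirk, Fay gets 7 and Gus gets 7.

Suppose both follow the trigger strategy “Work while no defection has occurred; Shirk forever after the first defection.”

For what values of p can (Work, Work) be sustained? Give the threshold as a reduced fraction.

5/7

Expected cooperation value is 13 + p·13 + p²·13 + … = 13/(1−p); deviation gives 28 + p·7/(1−p).
13 ≥ 28(1−p) + 7p ⇒ 21p ≥ 15 ⇒ p ≥ 15/21 = 5/7.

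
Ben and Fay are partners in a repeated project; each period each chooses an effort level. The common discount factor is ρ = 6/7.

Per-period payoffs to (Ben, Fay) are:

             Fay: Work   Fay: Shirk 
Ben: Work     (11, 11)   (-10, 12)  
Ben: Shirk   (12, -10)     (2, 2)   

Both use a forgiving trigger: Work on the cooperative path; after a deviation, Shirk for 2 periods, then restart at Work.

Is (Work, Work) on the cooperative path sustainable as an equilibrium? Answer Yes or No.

Comparing payoff streams over the 3 periods until play realigns: cooperate → 11(1+ρ+…+ρ^2); deviate → 12 + 2(ρ+…+ρ^2).
Cooperation is sustained iff (11−2)(ρ+…+ρ^2) ≥ 12−11.
ρ+…+ρ^2 = 6/7·(1−(6/7)^2)/(1−6/7) = 1.5918, and (12−11)/(11−2) = 0.1111.
1.5918 ≥ 0.1111, so cooperation is sustainable.

Yes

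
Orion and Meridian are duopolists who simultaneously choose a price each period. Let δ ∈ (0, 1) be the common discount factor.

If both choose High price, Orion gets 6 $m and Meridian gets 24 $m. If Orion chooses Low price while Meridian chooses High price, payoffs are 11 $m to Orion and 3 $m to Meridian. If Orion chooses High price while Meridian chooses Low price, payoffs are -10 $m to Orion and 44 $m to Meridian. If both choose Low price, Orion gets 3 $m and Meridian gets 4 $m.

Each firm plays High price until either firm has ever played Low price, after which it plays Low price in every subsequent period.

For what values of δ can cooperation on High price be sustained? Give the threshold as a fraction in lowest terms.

5/8

For Orion: deviation gain 11−6 = 5, per-period punishment loss 6−3 = 3. IC gives δ ≥ 5/8.
For Meridian: gain 20, loss 20 per period, so δ ≥ 20/40 = 1/2.
The tighter constraint is Orion's, so cooperation needs δ ≥ 5/8.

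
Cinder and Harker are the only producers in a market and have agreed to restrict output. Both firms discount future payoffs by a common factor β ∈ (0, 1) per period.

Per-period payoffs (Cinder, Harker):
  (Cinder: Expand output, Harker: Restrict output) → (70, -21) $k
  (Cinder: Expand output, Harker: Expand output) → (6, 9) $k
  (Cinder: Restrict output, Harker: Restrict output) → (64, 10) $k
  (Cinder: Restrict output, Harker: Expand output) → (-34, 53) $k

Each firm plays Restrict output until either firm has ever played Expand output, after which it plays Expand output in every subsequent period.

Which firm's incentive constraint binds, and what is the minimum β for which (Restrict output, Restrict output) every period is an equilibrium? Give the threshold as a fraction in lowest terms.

Harker; β ≥ 43/44

For Cinder: deviation gain 70−64 = 6, per-period punishment loss 64−6 = 58. IC gives β ≥ 6/64 = 3/32.
For Harker: gain 43, loss 1 per period, so β ≥ 43/44.
The tighter constraint is Harker's, so cooperation needs β ≥ 43/44.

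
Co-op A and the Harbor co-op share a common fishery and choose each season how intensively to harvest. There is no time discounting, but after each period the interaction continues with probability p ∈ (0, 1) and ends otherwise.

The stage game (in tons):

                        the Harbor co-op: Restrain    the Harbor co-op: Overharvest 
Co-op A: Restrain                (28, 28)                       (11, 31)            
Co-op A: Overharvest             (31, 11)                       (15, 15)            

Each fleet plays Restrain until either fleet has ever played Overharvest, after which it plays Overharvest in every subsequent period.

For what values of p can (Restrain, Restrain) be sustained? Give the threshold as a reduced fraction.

With no time discounting, the continuation probability p plays the role of the discount factor.
Grim-trigger IC: 28/(1−p) ≥ 31 + 15p/(1−p) ⇒ p ≥ (31−28)/(31−15) = 3/16.

3/16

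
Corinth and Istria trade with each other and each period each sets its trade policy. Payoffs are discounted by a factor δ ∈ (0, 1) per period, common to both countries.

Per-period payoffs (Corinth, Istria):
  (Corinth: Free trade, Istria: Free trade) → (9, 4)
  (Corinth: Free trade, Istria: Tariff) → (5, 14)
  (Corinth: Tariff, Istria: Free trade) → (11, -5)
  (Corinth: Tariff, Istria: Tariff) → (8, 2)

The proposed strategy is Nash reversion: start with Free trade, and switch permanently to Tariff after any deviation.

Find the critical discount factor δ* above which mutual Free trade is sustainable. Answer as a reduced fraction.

5/6

For Corinth: deviation gain 11−9 = 2, per-period punishment loss 9−8 = 1. IC gives δ ≥ 2/3.
For Istria: gain 10, loss 2 per period, so δ ≥ 10/12 = 5/6.
The tighter constraint is Istria's, so cooperation needs δ ≥ 5/6.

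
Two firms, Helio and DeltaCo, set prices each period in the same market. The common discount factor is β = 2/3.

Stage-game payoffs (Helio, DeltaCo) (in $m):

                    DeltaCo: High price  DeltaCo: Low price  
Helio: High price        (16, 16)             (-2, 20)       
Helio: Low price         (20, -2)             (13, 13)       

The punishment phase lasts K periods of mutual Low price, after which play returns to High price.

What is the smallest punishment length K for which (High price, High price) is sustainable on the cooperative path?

No profitable deviation requires (16−13)(β+…+β^K) ≥ 20−16, i.e. β+…+β^K ≥ 4/3 ≈ 1.3333.
With β = 2/3, the partial sums are K=1: 0.6667, K=2: 1.1111, K=3: 1.4074.
K = 3 is the first length at which the sum reaches 1.3333.

3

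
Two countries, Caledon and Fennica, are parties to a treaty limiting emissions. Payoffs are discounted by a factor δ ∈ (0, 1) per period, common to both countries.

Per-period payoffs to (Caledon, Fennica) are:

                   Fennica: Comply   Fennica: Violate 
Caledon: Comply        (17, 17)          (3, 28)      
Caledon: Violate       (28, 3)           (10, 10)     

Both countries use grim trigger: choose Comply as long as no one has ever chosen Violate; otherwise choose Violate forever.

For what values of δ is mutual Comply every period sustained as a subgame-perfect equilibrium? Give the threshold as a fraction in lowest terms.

11/18

Cooperation forever yields 17 each period: 17/(1−δ).
Deviating yields 28 once, then 10 forever: 28 + 10δ/(1−δ).
No profitable deviation requires 17/(1−δ) ≥ 28 + 10δ/(1−δ).
Multiplying by (1−δ): 17 ≥ 28(1−δ) + 10δ = 28 − 18δ.
So 18δ ≥ 11, i.e. δ ≥ 11/18.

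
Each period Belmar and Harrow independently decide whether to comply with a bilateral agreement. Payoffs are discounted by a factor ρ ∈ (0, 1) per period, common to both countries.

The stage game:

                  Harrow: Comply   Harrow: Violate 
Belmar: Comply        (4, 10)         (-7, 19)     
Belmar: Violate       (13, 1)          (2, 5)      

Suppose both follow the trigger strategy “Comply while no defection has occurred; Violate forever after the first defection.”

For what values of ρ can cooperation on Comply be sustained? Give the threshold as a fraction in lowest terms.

Belmar: cooperation gives 4 each period; deviation gives 13 once then 2 forever.
  4/(1−ρ) ≥ 13 + 2ρ/(1−ρ) ⇒ ρ ≥ 9/11.
Harrow: cooperation gives 10 each period; deviation gives 19 once then 5 forever.
  ρ ≥ 9/14.
Both must hold, so the binding constraint is Belmar's: ρ ≥ 9/11.

9/11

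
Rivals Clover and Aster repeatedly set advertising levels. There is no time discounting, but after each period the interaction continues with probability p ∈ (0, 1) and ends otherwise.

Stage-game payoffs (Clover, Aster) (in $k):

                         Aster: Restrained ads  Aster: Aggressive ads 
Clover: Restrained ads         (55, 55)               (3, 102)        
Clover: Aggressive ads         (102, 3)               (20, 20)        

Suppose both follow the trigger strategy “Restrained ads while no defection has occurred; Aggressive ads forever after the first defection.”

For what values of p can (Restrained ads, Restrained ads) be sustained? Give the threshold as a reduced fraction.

With no time discounting, the continuation probability p plays the role of the discount factor.
Grim-trigger IC: 55/(1−p) ≥ 102 + 20p/(1−p) ⇒ p ≥ (102−55)/(102−20) = 47/82.

47/82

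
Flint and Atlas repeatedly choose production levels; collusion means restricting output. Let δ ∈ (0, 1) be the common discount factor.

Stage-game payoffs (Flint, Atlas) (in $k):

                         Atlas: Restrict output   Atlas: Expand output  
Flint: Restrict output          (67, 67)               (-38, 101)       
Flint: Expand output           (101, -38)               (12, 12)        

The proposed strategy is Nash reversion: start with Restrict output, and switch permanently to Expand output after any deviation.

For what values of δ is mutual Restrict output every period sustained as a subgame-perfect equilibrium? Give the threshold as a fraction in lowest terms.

Cooperation forever yields 67 each period: 67/(1−δ).
Deviating yields 101 once, then 12 forever: 101 + 12δ/(1−δ).
No profitable deviation requires 67/(1−δ) ≥ 101 + 12δ/(1−δ).
Multiplying by (1−δ): 67 ≥ 101(1−δ) + 12δ = 101 − 89δ.
So 89δ ≥ 34, i.e. δ ≥ 34/89.

34/89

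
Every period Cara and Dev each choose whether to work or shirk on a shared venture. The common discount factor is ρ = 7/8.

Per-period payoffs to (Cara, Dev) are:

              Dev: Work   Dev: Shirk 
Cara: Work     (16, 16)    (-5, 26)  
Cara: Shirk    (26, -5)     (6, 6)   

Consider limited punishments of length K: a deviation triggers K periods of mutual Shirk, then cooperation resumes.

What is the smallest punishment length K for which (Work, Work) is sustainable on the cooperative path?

No profitable deviation requires (16−6)(ρ+…+ρ^K) ≥ 26−16, i.e. ρ+…+ρ^K ≥ 1 ≈ 1.0000.
With ρ = 7/8, the partial sums are K=1: 0.8750, K=2: 1.6406.
K = 2 is the first length at which the sum reaches 1.0000.

2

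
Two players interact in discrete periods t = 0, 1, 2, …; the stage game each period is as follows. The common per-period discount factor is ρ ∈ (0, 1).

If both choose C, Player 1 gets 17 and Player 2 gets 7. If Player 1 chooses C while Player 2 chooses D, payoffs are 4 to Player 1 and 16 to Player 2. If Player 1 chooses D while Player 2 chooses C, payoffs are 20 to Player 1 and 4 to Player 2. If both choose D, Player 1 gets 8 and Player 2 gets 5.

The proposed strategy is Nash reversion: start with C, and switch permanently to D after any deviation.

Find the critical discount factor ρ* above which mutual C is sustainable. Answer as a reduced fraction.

Player 1: cooperation gives 17 each period; deviation gives 20 once then 8 forever.
  17/(1−ρ) ≥ 20 + 8ρ/(1−ρ) ⇒ ρ ≥ 3/12 = 1/4.
Player 2: cooperation gives 7 each period; deviation gives 16 once then 5 forever.
  ρ ≥ 9/11.
Both must hold, so the binding constraint is Player 2's: ρ ≥ 9/11.

9/11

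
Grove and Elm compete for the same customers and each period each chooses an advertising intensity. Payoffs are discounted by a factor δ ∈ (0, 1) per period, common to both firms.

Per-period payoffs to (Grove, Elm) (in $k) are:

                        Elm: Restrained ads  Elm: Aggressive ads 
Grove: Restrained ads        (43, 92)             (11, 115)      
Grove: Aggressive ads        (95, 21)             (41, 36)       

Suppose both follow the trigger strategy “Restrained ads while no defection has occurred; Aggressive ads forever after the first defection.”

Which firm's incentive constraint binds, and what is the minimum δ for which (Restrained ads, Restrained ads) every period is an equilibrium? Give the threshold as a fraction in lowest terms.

Grove's threshold: (95−43)/(95−41) = 26/27.
Elm's threshold: (115−92)/(115−36) = 23/79.
26/27 > 23/79, so Grove binds and δ* = 26/27.

Grove; δ ≥ 26/27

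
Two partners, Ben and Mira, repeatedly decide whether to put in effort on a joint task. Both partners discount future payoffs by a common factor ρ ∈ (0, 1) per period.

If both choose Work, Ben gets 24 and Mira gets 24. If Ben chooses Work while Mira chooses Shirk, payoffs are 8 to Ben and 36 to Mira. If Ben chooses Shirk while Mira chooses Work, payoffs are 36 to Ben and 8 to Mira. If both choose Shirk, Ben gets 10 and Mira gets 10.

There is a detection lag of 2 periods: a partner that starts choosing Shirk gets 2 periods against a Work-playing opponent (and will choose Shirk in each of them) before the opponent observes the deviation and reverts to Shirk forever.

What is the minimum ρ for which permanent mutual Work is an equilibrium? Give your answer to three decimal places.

The best deviation is to choose Shirk for all 2 undetected periods, earning 36 each, then 10 forever once detected.
Deviation value: 36(1−ρ^2)/(1−ρ) + 10ρ^2/(1−ρ); cooperation value: 24/(1−ρ).
IC: 24 ≥ 36(1−ρ^2) + 10ρ^2 = 36 − 26ρ^2.
So ρ^2 ≥ 12/26 = 6/13, giving ρ ≥ (6/13)^(1/2) ≈ 0.679.

0.679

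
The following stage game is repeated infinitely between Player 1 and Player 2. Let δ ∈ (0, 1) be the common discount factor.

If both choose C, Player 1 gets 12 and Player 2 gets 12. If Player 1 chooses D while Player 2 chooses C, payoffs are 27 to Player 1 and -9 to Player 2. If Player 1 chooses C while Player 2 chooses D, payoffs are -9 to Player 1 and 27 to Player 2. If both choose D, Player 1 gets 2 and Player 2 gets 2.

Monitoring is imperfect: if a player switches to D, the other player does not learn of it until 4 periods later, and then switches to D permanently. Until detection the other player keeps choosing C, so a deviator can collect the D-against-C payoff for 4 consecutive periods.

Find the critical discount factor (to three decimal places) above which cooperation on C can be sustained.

A deviator earns 27 for 4 periods, then 2 forever; cooperating earns 12 forever. Multiplying the IC by (1−δ):
12 ≥ 27(1−δ^4) + 2δ^4, so 25·δ^4 ≥ 15 and δ^4 ≥ 3/5.
δ ≥ (3/5)^(1/4) ≈ 0.880.

0.880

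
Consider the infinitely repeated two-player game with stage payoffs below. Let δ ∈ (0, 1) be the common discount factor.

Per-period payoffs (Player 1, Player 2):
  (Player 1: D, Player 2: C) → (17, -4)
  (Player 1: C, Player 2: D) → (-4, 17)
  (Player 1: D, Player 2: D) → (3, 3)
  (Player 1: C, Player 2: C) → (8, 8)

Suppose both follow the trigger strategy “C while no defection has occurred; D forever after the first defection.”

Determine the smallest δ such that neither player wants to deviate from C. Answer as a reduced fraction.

9/14

Under grim trigger the critical discount factor is (T−C)/(T−P) with T = 17, C = 8, P = 3.
δ* = (17−8)/(17−3) = 9/14.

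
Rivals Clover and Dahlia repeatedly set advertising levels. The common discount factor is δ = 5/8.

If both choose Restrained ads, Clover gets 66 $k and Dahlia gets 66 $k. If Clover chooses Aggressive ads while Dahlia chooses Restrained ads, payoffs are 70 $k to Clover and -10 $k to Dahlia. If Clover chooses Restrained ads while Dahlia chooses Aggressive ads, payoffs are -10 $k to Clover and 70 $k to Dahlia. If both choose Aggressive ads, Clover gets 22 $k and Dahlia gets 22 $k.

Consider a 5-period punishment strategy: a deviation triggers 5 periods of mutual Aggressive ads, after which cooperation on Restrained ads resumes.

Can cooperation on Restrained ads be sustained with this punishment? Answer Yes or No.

IC: δ+…+δ^5 ≥ (70−66)/(66−22) = 1/11.
At δ = 5/8: partial sum = 1.5077 ≥ 0.0909. Cooperation sustainable.

Yes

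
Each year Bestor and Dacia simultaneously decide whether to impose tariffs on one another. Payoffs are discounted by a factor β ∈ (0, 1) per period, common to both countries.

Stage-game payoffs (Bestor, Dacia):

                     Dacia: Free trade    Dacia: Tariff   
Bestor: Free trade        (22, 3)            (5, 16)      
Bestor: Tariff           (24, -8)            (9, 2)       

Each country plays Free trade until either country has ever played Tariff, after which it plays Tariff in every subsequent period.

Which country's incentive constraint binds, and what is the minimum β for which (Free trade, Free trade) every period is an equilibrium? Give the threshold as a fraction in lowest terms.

Bestor: cooperation gives 22 each period; deviation gives 24 once then 9 forever.
  22/(1−β) ≥ 24 + 9β/(1−β) ⇒ β ≥ 2/15.
Dacia: cooperation gives 3 each period; deviation gives 16 once then 2 forever.
  β ≥ 13/14.
Both must hold, so the binding constraint is Dacia's: β ≥ 13/14.

Dacia; β ≥ 13/14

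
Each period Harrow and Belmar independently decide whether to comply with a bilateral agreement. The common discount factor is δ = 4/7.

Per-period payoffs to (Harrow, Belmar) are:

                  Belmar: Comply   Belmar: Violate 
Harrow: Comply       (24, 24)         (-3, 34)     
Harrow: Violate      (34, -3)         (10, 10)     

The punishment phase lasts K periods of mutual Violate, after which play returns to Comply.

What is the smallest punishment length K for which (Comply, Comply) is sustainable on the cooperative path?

2

IC: δ(1−δ^K)/(1−δ) ≥ (34−24)/(24−10) = 5/7.
With δ = 4/7: need 1 − δ^K ≥ 5/7·(1−4/7)/(4/7), i.e. δ^K ≤ 0.4643.
Since (4/7)^1 = 0.5714 and (4/7)^2 = 0.3265, the smallest such K is 2.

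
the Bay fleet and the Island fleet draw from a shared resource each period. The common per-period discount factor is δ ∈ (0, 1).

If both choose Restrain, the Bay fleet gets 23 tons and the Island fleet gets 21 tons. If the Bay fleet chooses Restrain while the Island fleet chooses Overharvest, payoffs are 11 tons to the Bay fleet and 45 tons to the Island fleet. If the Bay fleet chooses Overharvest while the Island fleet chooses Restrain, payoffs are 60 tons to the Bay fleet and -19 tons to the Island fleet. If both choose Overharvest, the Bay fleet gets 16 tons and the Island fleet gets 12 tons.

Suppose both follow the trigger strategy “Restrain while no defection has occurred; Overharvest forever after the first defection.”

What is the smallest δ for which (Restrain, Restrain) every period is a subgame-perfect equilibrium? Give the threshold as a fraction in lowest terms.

the Bay fleet: cooperation gives 23 each period; deviation gives 60 once then 16 forever.
  23/(1−δ) ≥ 60 + 16δ/(1−δ) ⇒ δ ≥ 37/44.
the Island fleet: cooperation gives 21 each period; deviation gives 45 once then 12 forever.
  δ ≥ 24/33 = 8/11.
Both must hold, so the binding constraint is the Bay fleet's: δ ≥ 37/44.

37/44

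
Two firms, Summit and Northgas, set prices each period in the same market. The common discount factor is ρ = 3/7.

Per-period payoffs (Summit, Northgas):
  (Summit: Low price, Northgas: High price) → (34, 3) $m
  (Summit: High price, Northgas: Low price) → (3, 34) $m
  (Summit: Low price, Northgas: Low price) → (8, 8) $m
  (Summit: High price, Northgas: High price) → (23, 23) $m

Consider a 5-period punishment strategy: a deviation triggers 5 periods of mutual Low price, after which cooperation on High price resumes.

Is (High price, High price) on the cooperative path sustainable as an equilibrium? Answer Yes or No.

Comparing payoff streams over the 6 periods until play realigns: cooperate → 23(1+ρ+…+ρ^5); deviate → 34 + 8(ρ+…+ρ^5).
Cooperation is sustained iff (23−8)(ρ+…+ρ^5) ≥ 34−23.
ρ+…+ρ^5 = 3/7·(1−(3/7)^5)/(1−3/7) = 0.7392, and (34−23)/(23−8) = 0.7333.
0.7392 ≥ 0.7333, so cooperation is sustainable.

Yes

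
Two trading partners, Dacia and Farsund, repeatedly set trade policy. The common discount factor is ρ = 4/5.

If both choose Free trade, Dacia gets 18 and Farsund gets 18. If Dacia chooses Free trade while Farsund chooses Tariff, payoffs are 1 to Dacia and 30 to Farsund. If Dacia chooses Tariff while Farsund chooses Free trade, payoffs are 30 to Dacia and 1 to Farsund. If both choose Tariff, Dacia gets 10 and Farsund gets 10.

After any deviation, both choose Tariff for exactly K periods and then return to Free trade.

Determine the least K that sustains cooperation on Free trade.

3

Need Σ_{k=1}^{K} ρ^k ≥ (30−18)/(18−10) = 1.5000 at ρ = 4/5.
At K = 2 the sum is 1.4400 < 1.5000; at K = 3 it is 1.9520 ≥ 1.5000.
So the minimum punishment length is K = 3.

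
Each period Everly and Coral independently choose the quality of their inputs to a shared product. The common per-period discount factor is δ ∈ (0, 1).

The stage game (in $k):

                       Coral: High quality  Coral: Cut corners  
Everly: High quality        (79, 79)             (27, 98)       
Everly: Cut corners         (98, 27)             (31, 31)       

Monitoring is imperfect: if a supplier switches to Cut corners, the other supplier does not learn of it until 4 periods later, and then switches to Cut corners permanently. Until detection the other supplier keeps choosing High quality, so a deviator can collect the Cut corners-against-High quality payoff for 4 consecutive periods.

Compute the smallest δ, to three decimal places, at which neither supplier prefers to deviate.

A deviator earns 98 for 4 periods, then 31 forever; cooperating earns 79 forever. Multiplying the IC by (1−δ):
79 ≥ 98(1−δ^4) + 31δ^4, so 67·δ^4 ≥ 19 and δ^4 ≥ 19/67.
δ ≥ (19/67)^(1/4) ≈ 0.730.

0.730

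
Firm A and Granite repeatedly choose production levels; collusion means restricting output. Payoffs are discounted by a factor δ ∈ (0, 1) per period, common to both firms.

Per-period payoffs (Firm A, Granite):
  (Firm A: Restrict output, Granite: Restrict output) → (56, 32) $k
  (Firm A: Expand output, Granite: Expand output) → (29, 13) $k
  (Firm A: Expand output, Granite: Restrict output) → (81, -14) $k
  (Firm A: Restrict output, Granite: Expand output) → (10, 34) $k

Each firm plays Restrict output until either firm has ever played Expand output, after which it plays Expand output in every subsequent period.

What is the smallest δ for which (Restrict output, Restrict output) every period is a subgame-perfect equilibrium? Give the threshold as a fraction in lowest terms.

25/52

Firm A: cooperation gives 56 each period; deviation gives 81 once then 29 forever.
  56/(1−δ) ≥ 81 + 29δ/(1−δ) ⇒ δ ≥ 25/52.
Granite: cooperation gives 32 each period; deviation gives 34 once then 13 forever.
  δ ≥ 2/21.
Both must hold, so the binding constraint is Firm A's: δ ≥ 25/52.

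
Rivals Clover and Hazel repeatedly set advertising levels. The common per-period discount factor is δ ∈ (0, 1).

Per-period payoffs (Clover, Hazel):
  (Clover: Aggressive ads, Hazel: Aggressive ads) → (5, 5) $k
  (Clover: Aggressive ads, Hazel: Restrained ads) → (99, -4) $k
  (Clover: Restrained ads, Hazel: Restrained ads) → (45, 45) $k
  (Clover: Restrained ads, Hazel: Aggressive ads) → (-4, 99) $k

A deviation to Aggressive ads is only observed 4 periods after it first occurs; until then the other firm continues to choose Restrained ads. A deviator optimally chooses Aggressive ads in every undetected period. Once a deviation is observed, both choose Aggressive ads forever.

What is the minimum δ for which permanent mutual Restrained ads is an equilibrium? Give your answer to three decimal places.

0.871

A deviator earns 99 for 4 periods, then 5 forever; cooperating earns 45 forever. Multiplying the IC by (1−δ):
45 ≥ 99(1−δ^4) + 5δ^4, so 94·δ^4 ≥ 54 and δ^4 ≥ 27/47.
δ ≥ (27/47)^(1/4) ≈ 0.871.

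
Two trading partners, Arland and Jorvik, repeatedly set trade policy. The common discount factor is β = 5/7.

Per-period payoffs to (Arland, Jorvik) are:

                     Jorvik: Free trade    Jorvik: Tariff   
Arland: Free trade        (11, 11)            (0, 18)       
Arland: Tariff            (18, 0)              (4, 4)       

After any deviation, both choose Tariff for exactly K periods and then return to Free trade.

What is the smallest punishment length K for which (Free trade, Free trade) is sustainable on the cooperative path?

2

Need Σ_{k=1}^{K} β^k ≥ (18−11)/(11−4) = 1.0000 at β = 5/7.
At K = 1 the sum is 0.7143 < 1.0000; at K = 2 it is 1.2245 ≥ 1.0000.
So the minimum punishment length is K = 2.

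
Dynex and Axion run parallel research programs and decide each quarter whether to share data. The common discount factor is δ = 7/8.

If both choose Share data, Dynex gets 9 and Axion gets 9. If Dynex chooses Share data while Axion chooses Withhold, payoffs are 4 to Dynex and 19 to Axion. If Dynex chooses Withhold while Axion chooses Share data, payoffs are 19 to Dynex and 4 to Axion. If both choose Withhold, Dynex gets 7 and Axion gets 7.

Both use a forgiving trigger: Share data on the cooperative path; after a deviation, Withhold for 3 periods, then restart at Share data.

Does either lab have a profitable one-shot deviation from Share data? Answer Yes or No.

A one-shot deviation gives 19 now, then 7 for 3 periods, then back to 9.
Gain from deviating: (19−9) today; loss: (9−7) in each of the next 3 periods.
No-deviation condition: (9−7)(δ+…+δ^3) ≥ 19−9, i.e. δ+…+δ^3 ≥ 5.
At δ = 7/8: δ+…+δ^3 = 2.3105 < 5.0000.
So cooperation is not sustainable.

Yes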